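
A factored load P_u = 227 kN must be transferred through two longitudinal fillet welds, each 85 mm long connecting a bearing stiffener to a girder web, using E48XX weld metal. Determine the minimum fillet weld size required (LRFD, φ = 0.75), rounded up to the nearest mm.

E48XX → F_EXX = 480 MPa.
Total weld length L = 170 mm.
Required throat t_e = P_u / (φ × 0.6 F_EXX × L) = 227 / (0.75 × 0.6 × 480 × 170 × 10⁻³) = 6.182 mm.
Required leg w = t_e / 0.707 = 8.744 mm → use 9 mm.

w = 9 mm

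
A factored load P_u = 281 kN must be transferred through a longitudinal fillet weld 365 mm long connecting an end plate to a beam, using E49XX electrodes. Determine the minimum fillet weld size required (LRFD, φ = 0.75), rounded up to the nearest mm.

E49XX → F_EXX = 490 MPa.
Total weld length L = 365 mm.
Required throat t_e = P_u / (φ × 0.6 F_EXX × L) = 281 / (0.75 × 0.6 × 490 × 365 × 10⁻³) = 3.491 mm.
Required leg w = t_e / 0.707 = 4.938 mm → use 5 mm.

w = 5 mm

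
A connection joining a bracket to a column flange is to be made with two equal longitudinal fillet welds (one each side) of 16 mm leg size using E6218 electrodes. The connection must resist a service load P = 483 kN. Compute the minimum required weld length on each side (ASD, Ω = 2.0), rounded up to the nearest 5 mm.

L = 115 mm on each side

E62XX → F_EXX = 620 MPa.
Throat t_e = 0.707 × 16 = 11.31 mm.
r_n/Ω = (0.6 × 620 × 11.31) / 2.0 = 2104 N/mm = 2.104 kN/mm.
L_req = P / (r_n/Ω) = 483 / 2.104 = 229.6 mm total.
Per side: 229.6 / 2 = 114.8 mm.
Round up → use L = 115 mm on each side.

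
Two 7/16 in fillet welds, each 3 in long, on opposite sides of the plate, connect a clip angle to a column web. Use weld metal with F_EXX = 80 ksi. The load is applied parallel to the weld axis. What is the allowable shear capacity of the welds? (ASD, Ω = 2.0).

Effective throat t_e = 0.707 × 0.4375 = 0.3093 in.
Total length L = 6 in; A_we = 0.3093 × 6 = 1.856 in².
F_nw = 0.6 F_EXX = 0.6 × 80 = 48 ksi.
R_n = 48 × 1.856 = 89.08 kips; R_n/Ω = 89.08/2.0 = 44.54 kips.

R_n/Ω ≈ 44.5 kips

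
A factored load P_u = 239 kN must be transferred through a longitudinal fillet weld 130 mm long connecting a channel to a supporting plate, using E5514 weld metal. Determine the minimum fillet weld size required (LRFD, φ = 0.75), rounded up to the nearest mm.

E55XX → F_EXX = 550 MPa.
Total weld length L = 130 mm.
Required throat t_e = P_u / (φ × 0.6 F_EXX × L) = 239 / (0.75 × 0.6 × 550 × 130 × 10⁻³) = 7.428 mm.
Required leg w = t_e / 0.707 = 10.51 mm → use 11 mm.

w = 11 mm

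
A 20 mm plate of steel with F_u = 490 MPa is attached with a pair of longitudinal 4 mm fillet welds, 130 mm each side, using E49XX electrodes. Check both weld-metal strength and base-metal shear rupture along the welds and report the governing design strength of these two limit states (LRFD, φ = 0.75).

E49XX → F_EXX = 490 MPa.
t_e = 0.707 × 4 = 2.828 mm; L = 260 mm.
Weld metal: φR_n = 0.75 × 0.6 × 490 × 2.828 × 260 × 10⁻³ = 162.1 kN.
Base metal (shear rupture): φR_n = 0.75 × 0.6 × 490 × 20 × 260 × 10⁻³ = 1147 kN.
Governing: weld metal.

φR_n ≈ 162 kN (weld metal governs)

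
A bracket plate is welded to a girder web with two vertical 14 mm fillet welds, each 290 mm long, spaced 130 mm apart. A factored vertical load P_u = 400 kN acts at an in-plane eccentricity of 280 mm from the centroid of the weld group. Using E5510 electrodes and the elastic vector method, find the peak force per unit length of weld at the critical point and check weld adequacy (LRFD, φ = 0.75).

E55XX → F_EXX = 550 MPa.
Total weld length L_w = 580 mm. Treat welds as unit-width lines.
Polar moment about centroid: J = 2[d³/12 + d(b/2)²] = 2[290³/12 + 290×65²] = 6515000 mm³.
Direct shear f_v = P/L_w = 400×10³ / 580 = 689.7 N/mm (vertical).
Torsion M = P·e = 400×10³ × 280 = 112000000 N·mm.
Critical point at (x, y) = (65, 145) from centroid. f_tx = M·y/J = 2493 N/mm; f_ty = M·x/J = 1117 N/mm.
Resultant f_max = √[f_tx² + (f_v + f_ty)²] = √[2493² + (689.7 + 1117)²] = 3079 N/mm.
Capacity per unit length: φr_n = 0.75 × 0.6 × 550 × (0.707 × 14) = 2450 N/mm.
3079 > 2450 → NOT adequate.

f_max ≈ 3080 N/mm; NOT adequate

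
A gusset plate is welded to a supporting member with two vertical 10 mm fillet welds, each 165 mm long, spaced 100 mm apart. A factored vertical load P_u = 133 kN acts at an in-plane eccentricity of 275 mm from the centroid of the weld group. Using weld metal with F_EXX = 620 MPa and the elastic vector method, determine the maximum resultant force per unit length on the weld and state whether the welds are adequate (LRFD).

f_max ≈ 2480 N/mm; NOT adequate

Total weld length L_w = 330 mm. Treat welds as unit-width lines.
Polar moment about centroid: J = 2[d³/12 + d(b/2)²] = 2[165³/12 + 165×50²] = 1574000 mm³.
Direct shear f_v = P/L_w = 133×10³ / 330 = 403 N/mm (vertical).
Torsion M = P·e = 133×10³ × 275 = 36575000 N·mm.
Critical point at (x, y) = (50, 82.5) from centroid. f_tx = M·y/J = 1917 N/mm; f_ty = M·x/J = 1162 N/mm.
Resultant f_max = √[f_tx² + (f_v + f_ty)²] = √[1917² + (403 + 1162)²] = 2475 N/mm.
Capacity per unit length: φr_n = 0.75 × 0.6 × 620 × (0.707 × 10) = 1973 N/mm.
2475 > 1973 → NOT adequate.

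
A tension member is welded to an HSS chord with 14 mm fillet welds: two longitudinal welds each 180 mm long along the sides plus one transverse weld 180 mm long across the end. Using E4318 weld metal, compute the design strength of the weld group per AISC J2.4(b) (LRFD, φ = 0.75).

E43XX → F_EXX = 430 MPa.
t_e = 0.707 × 14 = 9.898 mm.
R_nwl = 0.6 × 430 × 9.898 × 360 × 10⁻³ = 919.3 kN (longitudinal, 2 welds).
R_nwt = 0.6 × 430 × 9.898 × 180 × 10⁻³ = 459.7 kN (transverse, base value).
(i) R_nwl + R_nwt = 1379 kN; (ii) 0.85 R_nwl + 1.5 R_nwt = 1471 kN.
R_n = max = 1471 kN [governs: (ii)]; φR_n = 1103 kN.

φR_n ≈ 1100 kN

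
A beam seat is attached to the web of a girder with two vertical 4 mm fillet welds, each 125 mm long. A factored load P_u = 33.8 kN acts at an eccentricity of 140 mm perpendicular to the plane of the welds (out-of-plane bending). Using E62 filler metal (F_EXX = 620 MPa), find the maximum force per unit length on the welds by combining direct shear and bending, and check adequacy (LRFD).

f_max ≈ 919 N/mm; NOT adequate

L_w = 2 × 125 = 250 mm; section modulus (unit throat) S = 2 × L²/6 = 5208 mm².
Direct shear f_v = P/L_w = 33.8×10³/250 = 135.2 N/mm.
Moment M = P × e = 33.8×10³ × 140 = 4732000 N·mm; bending f_b = M/S = 908.5 N/mm.
f_max = √(f_v² + f_b²) = √(135.2² + 908.5²) = 918.5 N/mm.
φr_n = 0.75 × 0.6 × 620 × (0.707 × 4) = 789 N/mm → NOT adequate.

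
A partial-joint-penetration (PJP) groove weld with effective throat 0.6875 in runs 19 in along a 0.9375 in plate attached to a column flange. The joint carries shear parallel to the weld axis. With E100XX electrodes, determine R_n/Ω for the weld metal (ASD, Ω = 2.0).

E100XX → F_EXX = 100 ksi.
Effective throat (given) t_e = 0.6875 in.
A_we = 0.6875 × 19 = 13.06 in².
F_nw = 0.6 F_EXX = 60 ksi.
R_n/Ω = (60 × 13.06) / 2.0 = 391.9 kips.

R_n/Ω ≈ 392 kips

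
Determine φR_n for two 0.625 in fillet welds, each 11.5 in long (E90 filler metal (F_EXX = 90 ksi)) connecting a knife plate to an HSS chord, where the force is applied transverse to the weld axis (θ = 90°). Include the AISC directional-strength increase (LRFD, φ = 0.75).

t_e = 0.707 × 0.625 = 0.4419 in; A_we = 0.4419 × 23 = 10.16 in².
Directional factor: 1.0 + 0.5 sin^1.5(90°) = 1.5.
F_nw = 0.6 × 90 × 1.5 = 81 ksi.
φR_n = 0.75 × 81 × 10.16 = 617.4 kips.

φR_n ≈ 617 kips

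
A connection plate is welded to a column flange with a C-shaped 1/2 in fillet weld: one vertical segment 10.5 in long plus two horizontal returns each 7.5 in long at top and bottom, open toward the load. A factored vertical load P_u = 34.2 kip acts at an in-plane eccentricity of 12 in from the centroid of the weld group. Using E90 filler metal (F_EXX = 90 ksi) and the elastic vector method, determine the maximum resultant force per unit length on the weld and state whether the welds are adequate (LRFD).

Total weld length L_w = 25.5 in. Treat welds as unit-width lines.
Centroid: x̄ = 2×7.5×3.75 / 25.5 = 2.206 in from the vertical weld.
Polar moment about centroid: J = I_x + I_y = [10.5³/12 + 2×7.5×5.25²] + [10.5×2.206² + 2(7.5³/12 + 7.5×1.544²)] = 667.1 in³.
Direct shear f_v = P/L_w = 34.2 / 25.5 = 1.341 kip/in (vertical).
Torsion M = P·e = 34.2 × 12 = 410.4 kip·in.
Critical point at (x, y) = (5.294, 5.25) from centroid. f_tx = M·y/J = 3.23 kip/in; f_ty = M·x/J = 3.257 kip/in.
Resultant f_max = √[f_tx² + (f_v + f_ty)²] = √[3.23² + (1.341 + 3.257)²] = 5.619 kip/in.
Capacity per unit length: φr_n = 0.75 × 0.6 × 90 × (0.707 × 0.5) = 14.32 kip/in.
5.619 ≤ 14.32 → adequate.

f_max ≈ 5.62 kip/in; adequate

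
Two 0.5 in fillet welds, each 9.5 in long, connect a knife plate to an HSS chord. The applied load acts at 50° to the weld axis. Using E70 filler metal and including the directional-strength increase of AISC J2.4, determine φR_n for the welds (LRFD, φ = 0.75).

E70XX → F_EXX = 70 ksi.
t_e = 0.707 × 0.5 = 0.3535 in; A_we = 0.3535 × 19 = 6.716 in².
Directional factor: 1.0 + 0.5 sin^1.5(50°) = 1.335.
F_nw = 0.6 × 70 × 1.335 = 56.08 ksi.
φR_n = 0.75 × 56.08 × 6.716 = 282.5 kip.

φR_n ≈ 282 kip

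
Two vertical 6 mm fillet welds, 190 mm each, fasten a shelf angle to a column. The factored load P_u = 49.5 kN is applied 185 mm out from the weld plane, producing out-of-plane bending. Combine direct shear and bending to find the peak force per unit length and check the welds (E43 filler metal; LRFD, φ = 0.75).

f_max ≈ 772 N/mm; adequate

E43XX → F_EXX = 430 MPa.
L_w = 2 × 190 = 380 mm; section modulus (unit throat) S = 2 × L²/6 = 12030 mm².
Direct shear f_v = P/L_w = 49.5×10³/380 = 130.3 N/mm.
Moment M = P × e = 49.5×10³ × 185 = 9157500 N·mm; bending f_b = M/S = 761 N/mm.
f_max = √(f_v² + f_b²) = √(130.3² + 761²) = 772.1 N/mm.
φr_n = 0.75 × 0.6 × 430 × (0.707 × 6) = 820.8 N/mm → adequate.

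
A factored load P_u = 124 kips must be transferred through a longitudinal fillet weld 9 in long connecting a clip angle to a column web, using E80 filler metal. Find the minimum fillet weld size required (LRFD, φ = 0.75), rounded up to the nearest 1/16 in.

E80XX → F_EXX = 80 ksi.
Total weld length L = 9 in.
Required throat t_e = P_u / (φ × 0.6 F_EXX × L) = 124 / (0.75 × 0.6 × 80 × 9) = 0.3827 in.
Required leg w = t_e / 0.707 = 0.5413 in → use 9/16 in.

w = 9/16 in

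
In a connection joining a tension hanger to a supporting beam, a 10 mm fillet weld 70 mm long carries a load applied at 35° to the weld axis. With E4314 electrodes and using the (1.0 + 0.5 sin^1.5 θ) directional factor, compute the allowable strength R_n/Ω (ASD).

R_n/Ω ≈ 77.7 kN

E43XX → F_EXX = 430 MPa.
t_e = 0.707 × 10 = 7.07 mm; A_we = 7.07 × 70 = 494.9 mm².
Directional factor: 1.0 + 0.5 sin^1.5(35°) = 1.217.
F_nw = 0.6 × 430 × 1.217 = 314 MPa.
R_n/Ω = (314 × 494.9) / 2.0 × 10⁻³ = 77.71 kN.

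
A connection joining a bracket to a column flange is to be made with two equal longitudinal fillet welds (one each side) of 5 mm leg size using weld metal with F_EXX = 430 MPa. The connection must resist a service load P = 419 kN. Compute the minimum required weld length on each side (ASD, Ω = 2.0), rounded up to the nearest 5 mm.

Throat t_e = 0.707 × 5 = 3.535 mm.
r_n/Ω = (0.6 × 430 × 3.535) / 2.0 = 456 N/mm = 0.456 kN/mm.
L_req = P / (r_n/Ω) = 419 / 0.456 = 918.8 mm total.
Per side: 918.8 / 2 = 459.4 mm.
Round up → use L = 460 mm on each side.

L = 460 mm on each side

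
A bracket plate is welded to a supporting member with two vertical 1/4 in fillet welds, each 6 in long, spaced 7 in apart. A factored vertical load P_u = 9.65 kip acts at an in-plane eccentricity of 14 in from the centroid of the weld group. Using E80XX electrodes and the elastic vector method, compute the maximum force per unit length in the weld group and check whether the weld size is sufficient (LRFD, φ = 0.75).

E80XX → F_EXX = 80 ksi.
Total weld length L_w = 12 in. Treat welds as unit-width lines.
Polar moment about centroid: J = 2[d³/12 + d(b/2)²] = 2[6³/12 + 6×3.5²] = 183 in³.
Direct shear f_v = P/L_w = 9.65 / 12 = 0.8042 kip/in (vertical).
Torsion M = P·e = 9.65 × 14 = 135.1 kip·in.
Critical point at (x, y) = (3.5, 3) from centroid. f_tx = M·y/J = 2.215 kip/in; f_ty = M·x/J = 2.584 kip/in.
Resultant f_max = √[f_tx² + (f_v + f_ty)²] = √[2.215² + (0.8042 + 2.584)²] = 4.048 kip/in.
Capacity per unit length: φr_n = 0.75 × 0.6 × 80 × (0.707 × 0.25) = 6.363 kip/in.
4.048 ≤ 6.363 → adequate.

f_max ≈ 4.05 kip/in; adequate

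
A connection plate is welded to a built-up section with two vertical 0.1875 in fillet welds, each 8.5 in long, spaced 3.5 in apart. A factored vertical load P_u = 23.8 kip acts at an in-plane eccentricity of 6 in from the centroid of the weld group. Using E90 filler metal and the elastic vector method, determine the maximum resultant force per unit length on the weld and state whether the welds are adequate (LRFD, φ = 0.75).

f_max ≈ 4.96 kip/in; adequate

E90XX → F_EXX = 90 ksi.
Total weld length L_w = 17 in. Treat welds as unit-width lines.
Polar moment about centroid: J = 2[d³/12 + d(b/2)²] = 2[8.5³/12 + 8.5×1.75²] = 154.4 in³.
Direct shear f_v = P/L_w = 23.8 / 17 = 1.4 kip/in (vertical).
Torsion M = P·e = 23.8 × 6 = 142.8 kip·in.
Critical point at (x, y) = (1.75, 4.25) from centroid. f_tx = M·y/J = 3.93 kip/in; f_ty = M·x/J = 1.618 kip/in.
Resultant f_max = √[f_tx² + (f_v + f_ty)²] = √[3.93² + (1.4 + 1.618)²] = 4.956 kip/in.
Capacity per unit length: φr_n = 0.75 × 0.6 × 90 × (0.707 × 0.1875) = 5.369 kip/in.
4.956 ≤ 5.369 → adequate.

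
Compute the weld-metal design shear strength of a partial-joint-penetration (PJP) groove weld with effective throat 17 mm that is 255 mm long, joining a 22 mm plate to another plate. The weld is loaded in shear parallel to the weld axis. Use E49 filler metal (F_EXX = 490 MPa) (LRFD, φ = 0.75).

Effective throat (given) t_e = 17 mm.
A_we = 17 × 255 = 4335 mm².
F_nw = 0.6 F_EXX = 294 MPa.
φR_n = 0.75 × 294 × 4335 × 10⁻³ = 955.9 kN.

φR_n ≈ 956 kN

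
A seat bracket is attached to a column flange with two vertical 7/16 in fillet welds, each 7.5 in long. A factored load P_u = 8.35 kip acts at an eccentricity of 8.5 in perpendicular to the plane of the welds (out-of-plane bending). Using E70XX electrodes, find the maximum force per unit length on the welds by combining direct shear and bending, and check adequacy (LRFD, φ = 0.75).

f_max ≈ 3.83 kip/in; adequate

E70XX → F_EXX = 70 ksi.
L_w = 2 × 7.5 = 15 in; section modulus (unit throat) S = 2 × L²/6 = 18.75 in².
Direct shear f_v = P/L_w = 8.35/15 = 0.5567 kip/in.
Moment M = P × e = 8.35 × 8.5 = 70.975 kip·in; bending f_b = M/S = 3.785 kip/in.
f_max = √(f_v² + f_b²) = √(0.5567² + 3.785²) = 3.826 kip/in.
φr_n = 0.75 × 0.6 × 70 × (0.707 × 0.4375) = 9.743 kip/in → adequate.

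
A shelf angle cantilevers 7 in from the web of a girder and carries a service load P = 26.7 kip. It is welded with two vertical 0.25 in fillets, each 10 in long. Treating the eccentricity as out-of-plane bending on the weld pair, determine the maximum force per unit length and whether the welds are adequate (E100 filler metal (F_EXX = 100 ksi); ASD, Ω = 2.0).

L_w = 2 × 10 = 20 in; section modulus (unit throat) S = 2 × L²/6 = 33.33 in².
Direct shear f_v = P/L_w = 26.7/20 = 1.335 kip/in.
Moment M = P × e = 26.7 × 7 = 186.9 kip·in; bending f_b = M/S = 5.607 kip/in.
f_max = √(f_v² + f_b²) = √(1.335² + 5.607²) = 5.764 kip/in.
r_n/Ω = (1/2.0) × 0.6 × 100 × (0.707 × 0.25) = 5.302 kip/in → NOT adequate.

f_max ≈ 5.76 kip/in; NOT adequate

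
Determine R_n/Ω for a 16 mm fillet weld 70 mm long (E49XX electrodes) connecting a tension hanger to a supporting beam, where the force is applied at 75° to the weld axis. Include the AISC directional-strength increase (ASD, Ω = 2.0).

E49XX → F_EXX = 490 MPa.
t_e = 0.707 × 16 = 11.31 mm; A_we = 11.31 × 70 = 791.8 mm².
Directional factor: 1.0 + 0.5 sin^1.5(75°) = 1.475.
F_nw = 0.6 × 490 × 1.475 = 433.6 MPa.
R_n/Ω = (433.6 × 791.8) / 2.0 × 10⁻³ = 171.7 kN.

R_n/Ω ≈ 172 kN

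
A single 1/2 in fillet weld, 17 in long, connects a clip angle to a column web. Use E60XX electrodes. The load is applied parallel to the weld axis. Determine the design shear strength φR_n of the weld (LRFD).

E60XX → F_EXX = 60 ksi.
Effective throat t_e = 0.707 × 0.5 = 0.3535 in.
Total length L = 17 in; A_we = 0.3535 × 17 = 6.01 in².
F_nw = 0.6 F_EXX = 0.6 × 60 = 36 ksi.
φR_n = 0.75 × 36 × 6.01 = 162.3 kip.

φR_n ≈ 162 kip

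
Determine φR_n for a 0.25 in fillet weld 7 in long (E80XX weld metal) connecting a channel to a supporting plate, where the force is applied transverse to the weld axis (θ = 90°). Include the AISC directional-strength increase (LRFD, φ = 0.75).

φR_n ≈ 66.8 kip

E80XX → F_EXX = 80 ksi.
t_e = 0.707 × 0.25 = 0.1767 in; A_we = 0.1767 × 7 = 1.237 in².
Directional factor: 1.0 + 0.5 sin^1.5(90°) = 1.5.
F_nw = 0.6 × 80 × 1.5 = 72 ksi.
φR_n = 0.75 × 72 × 1.237 = 66.81 kip.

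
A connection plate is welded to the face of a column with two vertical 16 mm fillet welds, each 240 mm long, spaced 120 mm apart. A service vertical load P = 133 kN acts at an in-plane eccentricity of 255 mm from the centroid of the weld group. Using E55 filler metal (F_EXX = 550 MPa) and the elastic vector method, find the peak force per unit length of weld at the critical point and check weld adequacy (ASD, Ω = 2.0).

f_max ≈ 1280 N/mm; adequate

Total weld length L_w = 480 mm. Treat welds as unit-width lines.
Polar moment about centroid: J = 2[d³/12 + d(b/2)²] = 2[240³/12 + 240×60²] = 4032000 mm³.
Direct shear f_v = P/L_w = 133×10³ / 480 = 277.1 N/mm (vertical).
Torsion M = P·e = 133×10³ × 255 = 33915000 N·mm.
Critical point at (x, y) = (60, 120) from centroid. f_tx = M·y/J = 1009 N/mm; f_ty = M·x/J = 504.7 N/mm.
Resultant f_max = √[f_tx² + (f_v + f_ty)²] = √[1009² + (277.1 + 504.7)²] = 1277 N/mm.
Capacity per unit length: r_n/Ω = (1/2.0) × 0.6 × 550 × (0.707 × 16) = 1866 N/mm.
1277 ≤ 1866 → adequate.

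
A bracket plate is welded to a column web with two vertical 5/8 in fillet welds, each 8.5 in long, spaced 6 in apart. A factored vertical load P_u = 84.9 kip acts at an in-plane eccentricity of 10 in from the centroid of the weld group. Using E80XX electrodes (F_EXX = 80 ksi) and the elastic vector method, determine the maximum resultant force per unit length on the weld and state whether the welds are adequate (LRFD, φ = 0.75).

f_max ≈ 20.6 kip/in; NOT adequate

Total weld length L_w = 17 in. Treat welds as unit-width lines.
Polar moment about centroid: J = 2[d³/12 + d(b/2)²] = 2[8.5³/12 + 8.5×3²] = 255.4 in³.
Direct shear f_v = P/L_w = 84.9 / 17 = 4.994 kip/in (vertical).
Torsion M = P·e = 84.9 × 10 = 849 kip·in.
Critical point at (x, y) = (3, 4.25) from centroid. f_tx = M·y/J = 14.13 kip/in; f_ty = M·x/J = 9.974 kip/in.
Resultant f_max = √[f_tx² + (f_v + f_ty)²] = √[14.13² + (4.994 + 9.974)²] = 20.58 kip/in.
Capacity per unit length: φr_n = 0.75 × 0.6 × 80 × (0.707 × 0.625) = 15.91 kip/in.
20.58 > 15.91 → NOT adequate.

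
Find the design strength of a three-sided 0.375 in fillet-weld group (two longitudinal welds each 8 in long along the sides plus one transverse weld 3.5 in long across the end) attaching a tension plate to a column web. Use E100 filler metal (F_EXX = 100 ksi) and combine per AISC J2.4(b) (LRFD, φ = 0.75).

φR_n ≈ 233 kip

t_e = 0.707 × 0.375 = 0.2651 in.
R_nwl = 0.6 × 100 × 0.2651 × 16 = 254.5 kip (longitudinal, 2 welds).
R_nwt = 0.6 × 100 × 0.2651 × 3.5 = 55.68 kip (transverse, base value).
(i) R_nwl + R_nwt = 310.2 kip; (ii) 0.85 R_nwl + 1.5 R_nwt = 299.9 kip.
R_n = max = 310.2 kip [governs: (i)]; φR_n = 232.6 kip.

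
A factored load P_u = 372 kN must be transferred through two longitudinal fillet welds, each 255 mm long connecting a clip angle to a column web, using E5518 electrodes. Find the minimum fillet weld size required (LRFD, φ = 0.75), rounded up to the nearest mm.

E55XX → F_EXX = 550 MPa.
Total weld length L = 510 mm.
Required throat t_e = P_u / (φ × 0.6 F_EXX × L) = 372 / (0.75 × 0.6 × 550 × 510 × 10⁻³) = 2.947 mm.
Required leg w = t_e / 0.707 = 4.168 mm → use 5 mm.

w = 5 mm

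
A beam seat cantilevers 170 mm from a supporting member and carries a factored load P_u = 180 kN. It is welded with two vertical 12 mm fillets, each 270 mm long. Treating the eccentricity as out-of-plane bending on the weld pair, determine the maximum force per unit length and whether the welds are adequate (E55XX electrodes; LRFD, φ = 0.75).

E55XX → F_EXX = 550 MPa.
L_w = 2 × 270 = 540 mm; section modulus (unit throat) S = 2 × L²/6 = 24300 mm².
Direct shear f_v = P/L_w = 180×10³/540 = 333.3 N/mm.
Moment M = P × e = 180×10³ × 170 = 30600000 N·mm; bending f_b = M/S = 1259 N/mm.
f_max = √(f_v² + f_b²) = √(333.3² + 1259²) = 1303 N/mm.
φr_n = 0.75 × 0.6 × 550 × (0.707 × 12) = 2100 N/mm → adequate.

f_max ≈ 1300 N/mm; adequate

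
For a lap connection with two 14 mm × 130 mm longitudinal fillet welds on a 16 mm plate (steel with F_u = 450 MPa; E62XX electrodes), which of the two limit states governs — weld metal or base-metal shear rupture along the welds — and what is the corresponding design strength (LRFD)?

E62XX → F_EXX = 620 MPa.
t_e = 0.707 × 14 = 9.898 mm; L = 260 mm.
Weld metal: φR_n = 0.75 × 0.6 × 620 × 9.898 × 260 × 10⁻³ = 718 kN.
Base metal (shear rupture): φR_n = 0.75 × 0.6 × 450 × 16 × 260 × 10⁻³ = 842.4 kN.
Governing: weld metal.

φR_n ≈ 718 kN (weld metal governs)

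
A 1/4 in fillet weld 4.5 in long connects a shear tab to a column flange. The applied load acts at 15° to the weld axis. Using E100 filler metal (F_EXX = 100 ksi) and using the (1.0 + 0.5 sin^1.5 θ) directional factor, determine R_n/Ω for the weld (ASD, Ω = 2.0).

R_n/Ω ≈ 25.4 kip

t_e = 0.707 × 0.25 = 0.1767 in; A_we = 0.1767 × 4.5 = 0.7954 in².
Directional factor: 1.0 + 0.5 sin^1.5(15°) = 1.066.
F_nw = 0.6 × 100 × 1.066 = 63.95 ksi.
R_n/Ω = (63.95 × 0.7954) / 2.0 = 25.43 kip.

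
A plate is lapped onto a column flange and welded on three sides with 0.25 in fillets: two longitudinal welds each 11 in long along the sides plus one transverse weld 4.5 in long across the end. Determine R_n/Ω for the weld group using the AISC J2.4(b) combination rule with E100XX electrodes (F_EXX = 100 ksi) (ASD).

t_e = 0.707 × 0.25 = 0.1767 in.
R_nwl = 0.6 × 100 × 0.1767 × 22 = 233.3 kip (longitudinal, 2 welds).
R_nwt = 0.6 × 100 × 0.1767 × 4.5 = 47.72 kip (transverse, base value).
(i) R_nwl + R_nwt = 281 kip; (ii) 0.85 R_nwl + 1.5 R_nwt = 269.9 kip.
R_n = max = 281 kip [governs: (i)]; R_n/Ω = 140.5 kip.

R_n/Ω ≈ 141 kip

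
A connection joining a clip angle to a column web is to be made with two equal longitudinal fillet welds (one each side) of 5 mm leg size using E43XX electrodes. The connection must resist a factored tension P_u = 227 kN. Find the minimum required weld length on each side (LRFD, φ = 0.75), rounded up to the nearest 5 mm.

E43XX → F_EXX = 430 MPa.
Throat t_e = 0.707 × 5 = 3.535 mm.
φr_n = 0.75 × 0.6 × 430 × 3.535 × 10⁻³ = 0.684 kN/mm.
L_req = P_u / φr_n = 227 / 0.684 = 331.9 mm total.
Per side: 331.9 / 2 = 165.9 mm.
Round up → use L = 170 mm on each side.

L = 170 mm on each side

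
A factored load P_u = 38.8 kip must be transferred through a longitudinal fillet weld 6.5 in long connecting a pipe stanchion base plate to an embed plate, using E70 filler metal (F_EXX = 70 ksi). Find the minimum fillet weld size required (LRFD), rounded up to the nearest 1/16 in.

Total weld length L = 6.5 in.
Required throat t_e = P_u / (φ × 0.6 F_EXX × L) = 38.8 / (0.75 × 0.6 × 70 × 6.5) = 0.1895 in.
Required leg w = t_e / 0.707 = 0.268 in → use 5/16 in.

w = 5/16 in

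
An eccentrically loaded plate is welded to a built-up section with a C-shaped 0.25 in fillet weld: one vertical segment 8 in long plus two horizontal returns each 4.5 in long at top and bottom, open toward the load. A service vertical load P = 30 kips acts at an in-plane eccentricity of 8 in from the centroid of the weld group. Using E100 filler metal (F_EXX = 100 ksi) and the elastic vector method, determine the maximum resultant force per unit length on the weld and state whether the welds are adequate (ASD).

Total weld length L_w = 17 in. Treat welds as unit-width lines.
Centroid: x̄ = 2×4.5×2.25 / 17 = 1.191 in from the vertical weld.
Polar moment about centroid: J = I_x + I_y = [8³/12 + 2×4.5×4²] + [8×1.191² + 2(4.5³/12 + 4.5×1.059²)] = 223.3 in³.
Direct shear f_v = P/L_w = 30 / 17 = 1.765 kip/in (vertical).
Torsion M = P·e = 30 × 8 = 240 kip·in.
Critical point at (x, y) = (3.309, 4) from centroid. f_tx = M·y/J = 4.299 kip/in; f_ty = M·x/J = 3.556 kip/in.
Resultant f_max = √[f_tx² + (f_v + f_ty)²] = √[4.299² + (1.765 + 3.556)²] = 6.841 kip/in.
Capacity per unit length: r_n/Ω = (1/2.0) × 0.6 × 100 × (0.707 × 0.25) = 5.302 kip/in.
6.841 > 5.302 → NOT adequate.

f_max ≈ 6.84 kip/in; NOT adequate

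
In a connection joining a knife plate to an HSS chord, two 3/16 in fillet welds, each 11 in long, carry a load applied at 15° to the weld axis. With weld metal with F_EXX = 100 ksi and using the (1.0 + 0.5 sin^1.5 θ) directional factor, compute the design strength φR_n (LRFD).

t_e = 0.707 × 0.1875 = 0.1326 in; A_we = 0.1326 × 22 = 2.916 in².
Directional factor: 1.0 + 0.5 sin^1.5(15°) = 1.066.
F_nw = 0.6 × 100 × 1.066 = 63.95 ksi.
φR_n = 0.75 × 63.95 × 2.916 = 139.9 kip.

φR_n ≈ 140 kip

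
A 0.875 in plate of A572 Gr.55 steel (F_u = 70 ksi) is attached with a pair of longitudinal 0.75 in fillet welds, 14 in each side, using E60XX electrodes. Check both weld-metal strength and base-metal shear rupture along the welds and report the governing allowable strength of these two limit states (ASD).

R_n/Ω ≈ 267 kips (weld metal governs)

E60XX → F_EXX = 60 ksi.
t_e = 0.707 × 0.75 = 0.5302 in; L = 28 in.
Weld metal: R_n/Ω = (1/2.0) × 0.6 × 60 × 0.5302 × 28 = 267.2 kips.
Base metal (shear rupture): R_n/Ω = (1/2.0) × 0.6 × 70 × 0.875 × 28 = 514.5 kips.
Governing: weld metal.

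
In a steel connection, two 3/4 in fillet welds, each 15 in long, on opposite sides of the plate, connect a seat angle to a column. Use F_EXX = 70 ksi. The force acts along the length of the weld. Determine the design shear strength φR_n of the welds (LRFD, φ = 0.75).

φR_n ≈ 501 kips

Effective throat t_e = 0.707 × 0.75 = 0.5302 in.
Total length L = 30 in; A_we = 0.5302 × 30 = 15.91 in².
F_nw = 0.6 F_EXX = 0.6 × 70 = 42 ksi.
φR_n = 0.75 × 42 × 15.91 = 501.1 kips.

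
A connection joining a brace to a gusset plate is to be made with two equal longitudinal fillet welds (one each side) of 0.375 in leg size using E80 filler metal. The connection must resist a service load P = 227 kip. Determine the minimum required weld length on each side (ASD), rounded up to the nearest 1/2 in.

L = 18 in on each side

E80XX → F_EXX = 80 ksi.
Throat t_e = 0.707 × 0.375 = 0.2651 in.
r_n/Ω = (0.6 × 80 × 0.2651) / 2.0 = 6.363 kip/in.
L_req = P / (r_n/Ω) = 227 / 6.363 = 35.67 in total.
Per side: 35.67 / 2 = 17.84 in.
Round up → use L = 18 in on each side.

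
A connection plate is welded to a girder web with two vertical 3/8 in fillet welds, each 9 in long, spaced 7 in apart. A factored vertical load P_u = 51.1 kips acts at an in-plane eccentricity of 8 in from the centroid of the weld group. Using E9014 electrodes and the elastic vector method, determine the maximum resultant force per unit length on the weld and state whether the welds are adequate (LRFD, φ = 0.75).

E90XX → F_EXX = 90 ksi.
Total weld length L_w = 18 in. Treat welds as unit-width lines.
Polar moment about centroid: J = 2[d³/12 + d(b/2)²] = 2[9³/12 + 9×3.5²] = 342 in³.
Direct shear f_v = P/L_w = 51.1 / 18 = 2.839 kip/in (vertical).
Torsion M = P·e = 51.1 × 8 = 408.8 kip·in.
Critical point at (x, y) = (3.5, 4.5) from centroid. f_tx = M·y/J = 5.379 kip/in; f_ty = M·x/J = 4.184 kip/in.
Resultant f_max = √[f_tx² + (f_v + f_ty)²] = √[5.379² + (2.839 + 4.184)²] = 8.846 kip/in.
Capacity per unit length: φr_n = 0.75 × 0.6 × 90 × (0.707 × 0.375) = 10.74 kip/in.
8.846 ≤ 10.74 → adequate.

f_max ≈ 8.85 kip/in; adequate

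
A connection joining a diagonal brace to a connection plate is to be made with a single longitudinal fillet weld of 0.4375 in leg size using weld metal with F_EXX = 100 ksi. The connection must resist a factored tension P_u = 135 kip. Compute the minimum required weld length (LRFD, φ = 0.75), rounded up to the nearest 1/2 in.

L = 10 in

Throat t_e = 0.707 × 0.4375 = 0.3093 in.
φr_n = 0.75 × 0.6 × 100 × 0.3093 = 13.92 kip/in.
L_req = P_u / φr_n = 135 / 13.92 = 9.699 in total.
Round up → use L = 10 in.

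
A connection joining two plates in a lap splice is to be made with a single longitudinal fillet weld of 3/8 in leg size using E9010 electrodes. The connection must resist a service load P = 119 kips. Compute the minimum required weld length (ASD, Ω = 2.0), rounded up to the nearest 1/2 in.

E90XX → F_EXX = 90 ksi.
Throat t_e = 0.707 × 0.375 = 0.2651 in.
r_n/Ω = (0.6 × 90 × 0.2651) / 2.0 = 7.158 kip/in.
L_req = P / (r_n/Ω) = 119 / 7.158 = 16.62 in total.
Round up → use L = 17 in.

L = 17 in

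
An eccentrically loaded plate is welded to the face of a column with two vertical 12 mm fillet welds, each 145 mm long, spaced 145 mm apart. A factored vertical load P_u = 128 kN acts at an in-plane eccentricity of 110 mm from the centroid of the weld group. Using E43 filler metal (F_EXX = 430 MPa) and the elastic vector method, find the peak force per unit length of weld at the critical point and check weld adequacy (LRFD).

Total weld length L_w = 290 mm. Treat welds as unit-width lines.
Polar moment about centroid: J = 2[d³/12 + d(b/2)²] = 2[145³/12 + 145×72.5²] = 2032000 mm³.
Direct shear f_v = P/L_w = 128×10³ / 290 = 441.4 N/mm (vertical).
Torsion M = P·e = 128×10³ × 110 = 14080000 N·mm.
Critical point at (x, y) = (72.5, 72.5) from centroid. f_tx = M·y/J = 502.3 N/mm; f_ty = M·x/J = 502.3 N/mm.
Resultant f_max = √[f_tx² + (f_v + f_ty)²] = √[502.3² + (441.4 + 502.3)²] = 1069 N/mm.
Capacity per unit length: φr_n = 0.75 × 0.6 × 430 × (0.707 × 12) = 1642 N/mm.
1069 ≤ 1642 → adequate.

f_max ≈ 1070 N/mm; adequate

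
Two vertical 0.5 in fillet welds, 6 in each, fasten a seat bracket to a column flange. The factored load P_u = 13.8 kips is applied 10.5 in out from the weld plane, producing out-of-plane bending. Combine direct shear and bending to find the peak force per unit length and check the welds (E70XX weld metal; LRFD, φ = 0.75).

E70XX → F_EXX = 70 ksi.
L_w = 2 × 6 = 12 in; section modulus (unit throat) S = 2 × L²/6 = 12 in².
Direct shear f_v = P/L_w = 13.8/12 = 1.15 kip/in.
Moment M = P × e = 13.8 × 10.5 = 144.9 kip·in; bending f_b = M/S = 12.08 kip/in.
f_max = √(f_v² + f_b²) = √(1.15² + 12.08²) = 12.13 kip/in.
φr_n = 0.75 × 0.6 × 70 × (0.707 × 0.5) = 11.14 kip/in → NOT adequate.

f_max ≈ 12.1 kip/in; NOT adequate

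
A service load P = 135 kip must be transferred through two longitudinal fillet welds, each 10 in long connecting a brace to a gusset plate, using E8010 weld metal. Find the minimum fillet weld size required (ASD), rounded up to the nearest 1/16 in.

E80XX → F_EXX = 80 ksi.
Total weld length L = 20 in.
Required throat t_e = P × Ω / (0.6 F_EXX × L) = 135 × 2.0 / (0.6 × 80 × 20) = 0.2812 in.
Required leg w = t_e / 0.707 = 0.3978 in → use 7/16 in.

w = 7/16 in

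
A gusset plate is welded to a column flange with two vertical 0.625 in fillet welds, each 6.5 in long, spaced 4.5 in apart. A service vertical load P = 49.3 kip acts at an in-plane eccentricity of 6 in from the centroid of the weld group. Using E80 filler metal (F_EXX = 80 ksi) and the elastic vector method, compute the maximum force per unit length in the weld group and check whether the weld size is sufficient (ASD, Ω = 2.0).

f_max ≈ 13 kip/in; NOT adequate

Total weld length L_w = 13 in. Treat welds as unit-width lines.
Polar moment about centroid: J = 2[d³/12 + d(b/2)²] = 2[6.5³/12 + 6.5×2.25²] = 111.6 in³.
Direct shear f_v = P/L_w = 49.3 / 13 = 3.792 kip/in (vertical).
Torsion M = P·e = 49.3 × 6 = 295.8 kip·in.
Critical point at (x, y) = (2.25, 3.25) from centroid. f_tx = M·y/J = 8.616 kip/in; f_ty = M·x/J = 5.965 kip/in.
Resultant f_max = √[f_tx² + (f_v + f_ty)²] = √[8.616² + (3.792 + 5.965)²] = 13.02 kip/in.
Capacity per unit length: r_n/Ω = (1/2.0) × 0.6 × 80 × (0.707 × 0.625) = 10.6 kip/in.
13.02 > 10.6 → NOT adequate.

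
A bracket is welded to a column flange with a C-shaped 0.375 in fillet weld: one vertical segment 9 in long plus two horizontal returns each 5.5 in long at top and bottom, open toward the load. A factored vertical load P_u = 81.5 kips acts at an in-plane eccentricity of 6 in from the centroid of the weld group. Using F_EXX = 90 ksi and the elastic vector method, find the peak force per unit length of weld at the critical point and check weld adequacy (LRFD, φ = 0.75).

Total weld length L_w = 20 in. Treat welds as unit-width lines.
Centroid: x̄ = 2×5.5×2.75 / 20 = 1.512 in from the vertical weld.
Polar moment about centroid: J = I_x + I_y = [9³/12 + 2×5.5×4.5²] + [9×1.512² + 2(5.5³/12 + 5.5×1.238²)] = 348.7 in³.
Direct shear f_v = P/L_w = 81.5 / 20 = 4.075 kip/in (vertical).
Torsion M = P·e = 81.5 × 6 = 489 kip·in.
Critical point at (x, y) = (3.987, 4.5) from centroid. f_tx = M·y/J = 6.311 kip/in; f_ty = M·x/J = 5.592 kip/in.
Resultant f_max = √[f_tx² + (f_v + f_ty)²] = √[6.311² + (4.075 + 5.592)²] = 11.55 kip/in.
Capacity per unit length: φr_n = 0.75 × 0.6 × 90 × (0.707 × 0.375) = 10.74 kip/in.
11.55 > 10.74 → NOT adequate.

f_max ≈ 11.5 kip/in; NOT adequate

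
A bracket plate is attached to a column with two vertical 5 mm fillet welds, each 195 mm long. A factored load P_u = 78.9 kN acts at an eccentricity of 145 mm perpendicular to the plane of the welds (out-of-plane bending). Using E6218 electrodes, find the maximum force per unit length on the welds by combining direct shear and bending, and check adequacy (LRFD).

E62XX → F_EXX = 620 MPa.
L_w = 2 × 195 = 390 mm; section modulus (unit throat) S = 2 × L²/6 = 12680 mm².
Direct shear f_v = P/L_w = 78.9×10³/390 = 202.3 N/mm.
Moment M = P × e = 78.9×10³ × 145 = 11440000 N·mm; bending f_b = M/S = 902.6 N/mm.
f_max = √(f_v² + f_b²) = √(202.3² + 902.6²) = 925 N/mm.
φr_n = 0.75 × 0.6 × 620 × (0.707 × 5) = 986.3 N/mm → adequate.

f_max ≈ 925 N/mm; adequate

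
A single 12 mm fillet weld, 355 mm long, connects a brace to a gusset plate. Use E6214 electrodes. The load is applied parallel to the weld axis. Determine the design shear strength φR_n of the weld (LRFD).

E62XX → F_EXX = 620 MPa.
Effective throat t_e = 0.707 × 12 = 8.484 mm.
Total length L = 355 mm; A_we = 8.484 × 355 = 3012 mm².
F_nw = 0.6 F_EXX = 0.6 × 620 = 372 MPa.
φR_n = 0.75 × 372 × 3012 × 10⁻³ = 840.3 kN.

φR_n ≈ 840 kN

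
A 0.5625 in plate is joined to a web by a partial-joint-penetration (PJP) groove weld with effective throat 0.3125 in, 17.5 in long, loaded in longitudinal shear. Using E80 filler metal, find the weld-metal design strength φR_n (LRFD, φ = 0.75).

φR_n ≈ 197 kip

E80XX → F_EXX = 80 ksi.
Effective throat (given) t_e = 0.3125 in.
A_we = 0.3125 × 17.5 = 5.469 in².
F_nw = 0.6 F_EXX = 48 ksi.
φR_n = 0.75 × 48 × 5.469 = 196.9 kip.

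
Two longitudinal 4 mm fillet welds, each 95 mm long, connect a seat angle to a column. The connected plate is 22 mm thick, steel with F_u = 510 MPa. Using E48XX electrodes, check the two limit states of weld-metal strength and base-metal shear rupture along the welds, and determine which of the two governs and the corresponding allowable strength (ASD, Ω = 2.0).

R_n/Ω ≈ 77.4 kN (weld metal governs)

E48XX → F_EXX = 480 MPa.
t_e = 0.707 × 4 = 2.828 mm; L = 190 mm.
Weld metal: R_n/Ω = (1/2.0) × 0.6 × 480 × 2.828 × 190 × 10⁻³ = 77.37 kN.
Base metal (shear rupture): R_n/Ω = (1/2.0) × 0.6 × 510 × 22 × 190 × 10⁻³ = 639.5 kN.
Governing: weld metal.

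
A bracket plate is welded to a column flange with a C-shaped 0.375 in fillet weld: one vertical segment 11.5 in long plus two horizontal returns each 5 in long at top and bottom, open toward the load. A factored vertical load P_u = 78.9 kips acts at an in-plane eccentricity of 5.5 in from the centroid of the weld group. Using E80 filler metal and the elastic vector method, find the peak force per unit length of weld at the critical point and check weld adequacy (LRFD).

E80XX → F_EXX = 80 ksi.
Total weld length L_w = 21.5 in. Treat welds as unit-width lines.
Centroid: x̄ = 2×5×2.5 / 21.5 = 1.163 in from the vertical weld.
Polar moment about centroid: J = I_x + I_y = [11.5³/12 + 2×5×5.75²] + [11.5×1.163² + 2(5³/12 + 5×1.337²)] = 511.6 in³.
Direct shear f_v = P/L_w = 78.9 / 21.5 = 3.67 kip/in (vertical).
Torsion M = P·e = 78.9 × 5.5 = 433.95 kip·in.
Critical point at (x, y) = (3.837, 5.75) from centroid. f_tx = M·y/J = 4.877 kip/in; f_ty = M·x/J = 3.255 kip/in.
Resultant f_max = √[f_tx² + (f_v + f_ty)²] = √[4.877² + (3.67 + 3.255)²] = 8.469 kip/in.
Capacity per unit length: φr_n = 0.75 × 0.6 × 80 × (0.707 × 0.375) = 9.544 kip/in.
8.469 ≤ 9.544 → adequate.

f_max ≈ 8.47 kip/in; adequate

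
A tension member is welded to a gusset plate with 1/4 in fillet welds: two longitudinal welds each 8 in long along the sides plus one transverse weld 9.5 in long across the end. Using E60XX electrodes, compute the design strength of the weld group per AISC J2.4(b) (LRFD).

φR_n ≈ 133 kip

E60XX → F_EXX = 60 ksi.
t_e = 0.707 × 0.25 = 0.1767 in.
R_nwl = 0.6 × 60 × 0.1767 × 16 = 101.8 kip (longitudinal, 2 welds).
R_nwt = 0.6 × 60 × 0.1767 × 9.5 = 60.45 kip (transverse, base value).
(i) R_nwl + R_nwt = 162.3 kip; (ii) 0.85 R_nwl + 1.5 R_nwt = 177.2 kip.
R_n = max = 177.2 kip [governs: (ii)]; φR_n = 132.9 kip.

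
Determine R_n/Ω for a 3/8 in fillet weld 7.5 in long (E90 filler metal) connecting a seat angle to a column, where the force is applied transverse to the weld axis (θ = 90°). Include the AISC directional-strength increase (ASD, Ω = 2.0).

R_n/Ω ≈ 80.5 kip

E90XX → F_EXX = 90 ksi.
t_e = 0.707 × 0.375 = 0.2651 in; A_we = 0.2651 × 7.5 = 1.988 in².
Directional factor: 1.0 + 0.5 sin^1.5(90°) = 1.5.
F_nw = 0.6 × 90 × 1.5 = 81 ksi.
R_n/Ω = (81 × 1.988) / 2.0 = 80.53 kip.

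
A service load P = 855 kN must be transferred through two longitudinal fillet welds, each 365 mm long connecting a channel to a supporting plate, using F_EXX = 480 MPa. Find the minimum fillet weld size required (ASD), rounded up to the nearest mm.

Total weld length L = 730 mm.
Required throat t_e = P × Ω / (0.6 F_EXX × L) = 855 × 2.0 / (0.6 × 480 × 730 × 10⁻³) = 8.134 mm.
Required leg w = t_e / 0.707 = 11.5 mm → use 12 mm.

w = 12 mm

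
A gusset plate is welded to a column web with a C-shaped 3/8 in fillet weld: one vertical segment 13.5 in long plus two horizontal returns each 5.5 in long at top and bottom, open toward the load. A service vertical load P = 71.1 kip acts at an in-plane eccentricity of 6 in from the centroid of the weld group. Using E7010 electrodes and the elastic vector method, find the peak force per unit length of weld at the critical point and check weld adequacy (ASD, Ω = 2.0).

E70XX → F_EXX = 70 ksi.
Total weld length L_w = 24.5 in. Treat welds as unit-width lines.
Centroid: x̄ = 2×5.5×2.75 / 24.5 = 1.235 in from the vertical weld.
Polar moment about centroid: J = I_x + I_y = [13.5³/12 + 2×5.5×6.75²] + [13.5×1.235² + 2(5.5³/12 + 5.5×1.515²)] = 779.8 in³.
Direct shear f_v = P/L_w = 71.1 / 24.5 = 2.902 kip/in (vertical).
Torsion M = P·e = 71.1 × 6 = 426.6 kip·in.
Critical point at (x, y) = (4.265, 6.75) from centroid. f_tx = M·y/J = 3.693 kip/in; f_ty = M·x/J = 2.333 kip/in.
Resultant f_max = √[f_tx² + (f_v + f_ty)²] = √[3.693² + (2.902 + 2.333)²] = 6.407 kip/in.
Capacity per unit length: r_n/Ω = (1/2.0) × 0.6 × 70 × (0.707 × 0.375) = 5.568 kip/in.
6.407 > 5.568 → NOT adequate.

f_max ≈ 6.41 kip/in; NOT adequate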